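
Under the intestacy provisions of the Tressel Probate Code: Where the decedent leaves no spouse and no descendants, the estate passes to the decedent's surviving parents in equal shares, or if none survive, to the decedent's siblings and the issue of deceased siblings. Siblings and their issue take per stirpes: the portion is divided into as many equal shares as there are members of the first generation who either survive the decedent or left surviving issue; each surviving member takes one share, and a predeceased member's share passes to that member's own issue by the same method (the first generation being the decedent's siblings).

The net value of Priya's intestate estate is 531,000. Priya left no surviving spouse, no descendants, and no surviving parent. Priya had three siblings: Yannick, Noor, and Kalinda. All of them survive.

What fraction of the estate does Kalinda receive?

Kalinda receives 1/3 of the estate.

The entire 531,000 passes to the siblings and their issue.
That amount (531,000) is divided into 3 shares of 177,000: Yannick, Noor, and Kalinda each take 177,000.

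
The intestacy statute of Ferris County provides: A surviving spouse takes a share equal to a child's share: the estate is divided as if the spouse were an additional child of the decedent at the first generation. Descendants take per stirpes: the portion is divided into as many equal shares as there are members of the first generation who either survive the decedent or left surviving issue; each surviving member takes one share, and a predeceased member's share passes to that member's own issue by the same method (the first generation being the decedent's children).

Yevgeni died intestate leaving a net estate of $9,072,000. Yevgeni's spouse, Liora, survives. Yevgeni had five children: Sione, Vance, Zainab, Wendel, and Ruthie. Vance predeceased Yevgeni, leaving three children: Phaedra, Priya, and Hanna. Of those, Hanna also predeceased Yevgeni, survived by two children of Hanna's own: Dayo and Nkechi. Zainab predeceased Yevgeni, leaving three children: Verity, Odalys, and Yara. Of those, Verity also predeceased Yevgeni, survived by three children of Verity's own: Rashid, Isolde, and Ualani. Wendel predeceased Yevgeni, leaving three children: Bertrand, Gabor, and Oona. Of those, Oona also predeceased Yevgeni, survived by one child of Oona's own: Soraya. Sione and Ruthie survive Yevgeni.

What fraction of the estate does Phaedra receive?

Phaedra receives 1/18 of the estate.

The spouse counts as an additional share at the children's level, so there are 6 primary shares of $1,512,000. Liora takes one such share ($1,512,000).
The children's combined portion ($7,560,000) is divided into 5 shares of $1,512,000: Sione and Ruthie each take $1,512,000; Vance's $1,512,000 share passes to Vance's issue; Zainab's $1,512,000 share passes to Zainab's issue; Wendel's $1,512,000 share passes to Wendel's issue.
Vance's share ($1,512,000) is divided into 3 shares of $504,000: Phaedra and Priya each take $504,000; Hanna's $504,000 share passes to Hanna's issue.
Hanna's share ($504,000) is divided into 2 shares of $252,000: Dayo and Nkechi each take $252,000.
Zainab's share ($1,512,000) is divided into 3 shares of $504,000: Odalys and Yara each take $504,000; Verity's $504,000 share passes to Verity's issue.
Verity's share ($504,000) is divided into 3 shares of $168,000: Rashid, Isolde, and Ualani each take $168,000.
Wendel's share ($1,512,000) is divided into 3 shares of $504,000: Bertrand and Gabor each take $504,000; Oona's $504,000 share passes to Oona's issue.
Oona's share ($504,000) passes entirely to Soraya.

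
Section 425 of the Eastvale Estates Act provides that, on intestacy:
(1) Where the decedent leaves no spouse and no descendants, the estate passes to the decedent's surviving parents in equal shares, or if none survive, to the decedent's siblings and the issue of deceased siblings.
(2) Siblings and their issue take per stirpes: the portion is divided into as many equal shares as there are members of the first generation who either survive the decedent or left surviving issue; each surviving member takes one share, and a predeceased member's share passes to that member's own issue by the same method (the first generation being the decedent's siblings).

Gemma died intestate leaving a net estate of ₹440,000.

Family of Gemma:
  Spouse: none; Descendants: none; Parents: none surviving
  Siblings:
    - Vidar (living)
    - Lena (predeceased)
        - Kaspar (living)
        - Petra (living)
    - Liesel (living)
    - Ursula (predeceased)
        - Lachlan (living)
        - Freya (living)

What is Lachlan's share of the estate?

The entire ₹440,000 passes to the siblings and their issue.
That amount (₹440,000) is divided into 4 shares of ₹110,000: Vidar and Liesel each take ₹110,000; Lena's ₹110,000 share passes to Lena's issue; Ursula's ₹110,000 share passes to Ursula's issue.
Lena's share (₹110,000) is divided into 2 shares of ₹55,000: Kaspar and Petra each take ₹55,000.
Ursula's share (₹110,000) is divided into 2 shares of ₹55,000: Lachlan and Freya each take ₹55,000.

Lachlan receives ₹55,000.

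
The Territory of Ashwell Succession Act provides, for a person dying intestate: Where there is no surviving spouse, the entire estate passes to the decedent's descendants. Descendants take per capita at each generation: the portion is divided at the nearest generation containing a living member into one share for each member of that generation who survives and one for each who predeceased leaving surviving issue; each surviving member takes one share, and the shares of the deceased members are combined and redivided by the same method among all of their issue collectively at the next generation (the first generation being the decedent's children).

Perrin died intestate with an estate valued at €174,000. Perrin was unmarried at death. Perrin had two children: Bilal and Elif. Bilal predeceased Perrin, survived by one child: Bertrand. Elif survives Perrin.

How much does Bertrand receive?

Bertrand receives €87,000.

The entire €174,000 passes to the descendants.
That amount (€174,000) is divided at the children's generation into 2 shares of €87,000. Elif takes €87,000. The remaining share for the deceased Bilal (€87,000) is carried to the next generation.
That pool (€87,000) passes entirely to Bertrand, the sole taker at the grandchildren's generation.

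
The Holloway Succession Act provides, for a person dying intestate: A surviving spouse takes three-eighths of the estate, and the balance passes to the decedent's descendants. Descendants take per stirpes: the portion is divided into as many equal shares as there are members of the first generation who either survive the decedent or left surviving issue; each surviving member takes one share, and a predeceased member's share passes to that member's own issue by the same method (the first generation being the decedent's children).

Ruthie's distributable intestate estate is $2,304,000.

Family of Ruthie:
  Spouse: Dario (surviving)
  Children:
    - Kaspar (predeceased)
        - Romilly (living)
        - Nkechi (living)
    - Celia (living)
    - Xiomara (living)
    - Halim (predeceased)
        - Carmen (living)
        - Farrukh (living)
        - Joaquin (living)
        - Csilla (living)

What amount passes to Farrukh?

Dario takes three-eighths of $2,304,000 = $864,000. The remaining $1,440,000 passes to the descendants.
The descendants' portion ($1,440,000) is divided into 4 shares of $360,000: Celia and Xiomara each take $360,000; Kaspar's $360,000 share passes to Kaspar's issue; Halim's $360,000 share passes to Halim's issue.
Kaspar's share ($360,000) is divided into 2 shares of $180,000: Romilly and Nkechi each take $180,000.
Halim's share ($360,000) is divided into 4 shares of $90,000: Carmen, Farrukh, Joaquin, and Csilla each take $90,000.

Farrukh receives $90,000.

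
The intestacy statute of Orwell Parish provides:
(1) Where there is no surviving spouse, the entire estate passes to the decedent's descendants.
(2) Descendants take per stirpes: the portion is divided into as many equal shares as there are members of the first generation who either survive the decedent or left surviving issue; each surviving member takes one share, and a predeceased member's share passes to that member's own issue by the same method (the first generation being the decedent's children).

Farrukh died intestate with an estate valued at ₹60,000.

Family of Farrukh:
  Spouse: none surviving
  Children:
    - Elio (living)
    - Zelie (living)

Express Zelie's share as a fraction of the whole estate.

The entire ₹60,000 passes to the descendants.
That amount (₹60,000) is divided into 2 shares of ₹30,000: Elio and Zelie each take ₹30,000.

Zelie receives 1/2 of the estate.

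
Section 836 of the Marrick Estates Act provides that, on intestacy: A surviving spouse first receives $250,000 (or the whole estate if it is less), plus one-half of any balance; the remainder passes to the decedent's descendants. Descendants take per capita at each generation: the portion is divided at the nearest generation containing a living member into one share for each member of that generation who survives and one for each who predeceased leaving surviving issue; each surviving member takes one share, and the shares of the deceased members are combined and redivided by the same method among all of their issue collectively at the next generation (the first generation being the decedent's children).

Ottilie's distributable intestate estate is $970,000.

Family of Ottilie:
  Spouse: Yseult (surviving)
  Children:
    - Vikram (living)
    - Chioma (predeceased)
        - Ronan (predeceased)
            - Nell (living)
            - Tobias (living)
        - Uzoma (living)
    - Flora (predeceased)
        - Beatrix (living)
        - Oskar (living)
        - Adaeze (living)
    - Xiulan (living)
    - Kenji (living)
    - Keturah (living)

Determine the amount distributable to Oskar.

Yseult first takes $250,000, leaving a balance of $720,000. Yseult then takes one-half of the balance ($360,000), for a total of $610,000. The remaining $360,000 passes to the descendants.
The descendants' portion ($360,000) is divided at the children's generation into 6 shares of $60,000. Vikram, Xiulan, Kenji, and Keturah each take $60,000. The 2 shares of the deceased (Chioma and Flora) are combined into a pool of $120,000.
That pool ($120,000) is divided at the grandchildren's generation into 5 shares of $24,000. Uzoma, Beatrix, Oskar, and Adaeze each take $24,000. The remaining share for the deceased Ronan ($24,000) is carried to the next generation.
That pool ($24,000) is divided at the great-grandchildren's generation equally among Nell and Tobias: $12,000 each.

Oskar receives $24,000.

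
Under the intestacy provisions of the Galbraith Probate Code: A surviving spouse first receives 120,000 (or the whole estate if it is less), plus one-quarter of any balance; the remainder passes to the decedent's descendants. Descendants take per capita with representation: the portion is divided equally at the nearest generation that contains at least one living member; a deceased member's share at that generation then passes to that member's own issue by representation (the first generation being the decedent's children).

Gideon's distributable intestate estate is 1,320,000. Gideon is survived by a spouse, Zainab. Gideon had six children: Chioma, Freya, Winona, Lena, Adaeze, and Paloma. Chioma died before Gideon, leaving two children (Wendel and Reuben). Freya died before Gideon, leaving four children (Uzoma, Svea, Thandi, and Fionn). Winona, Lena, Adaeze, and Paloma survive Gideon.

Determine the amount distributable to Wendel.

Wendel receives 75,000.

Zainab first takes 120,000, leaving a balance of 1,200,000. Zainab then takes one-quarter of the balance (300,000), for a total of 420,000. The remaining 900,000 passes to the descendants.
The descendants' portion (900,000) is divided into 6 shares of 150,000: Winona, Lena, Adaeze, and Paloma each take 150,000; Chioma's 150,000 share passes to Chioma's issue; Freya's 150,000 share passes to Freya's issue.
Chioma's share (150,000) is divided into 2 shares of 75,000: Wendel and Reuben each take 75,000.
Freya's share (150,000) is divided into 4 shares of 37,500: Uzoma, Svea, Thandi, and Fionn each take 37,500.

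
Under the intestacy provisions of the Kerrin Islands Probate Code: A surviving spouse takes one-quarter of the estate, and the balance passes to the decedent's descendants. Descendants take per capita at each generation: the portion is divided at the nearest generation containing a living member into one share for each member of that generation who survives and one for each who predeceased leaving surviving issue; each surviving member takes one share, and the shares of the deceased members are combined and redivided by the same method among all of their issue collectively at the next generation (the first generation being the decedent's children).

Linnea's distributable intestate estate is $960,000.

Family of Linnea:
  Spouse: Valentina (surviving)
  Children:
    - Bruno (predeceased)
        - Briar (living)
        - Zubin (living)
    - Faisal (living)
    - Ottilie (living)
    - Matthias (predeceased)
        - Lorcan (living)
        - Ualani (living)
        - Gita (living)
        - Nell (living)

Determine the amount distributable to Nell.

Nell receives $60,000.

Valentina takes one-quarter of $960,000 = $240,000. The remaining $720,000 passes to the descendants.
The descendants' portion ($720,000) is divided at the children's generation into 4 shares of $180,000. Faisal and Ottilie each take $180,000. The 2 shares of the deceased (Bruno and Matthias) are combined into a pool of $360,000.
That pool ($360,000) is divided at the grandchildren's generation equally among Briar, Zubin, Lorcan, Ualani, Gita, and Nell: $60,000 each.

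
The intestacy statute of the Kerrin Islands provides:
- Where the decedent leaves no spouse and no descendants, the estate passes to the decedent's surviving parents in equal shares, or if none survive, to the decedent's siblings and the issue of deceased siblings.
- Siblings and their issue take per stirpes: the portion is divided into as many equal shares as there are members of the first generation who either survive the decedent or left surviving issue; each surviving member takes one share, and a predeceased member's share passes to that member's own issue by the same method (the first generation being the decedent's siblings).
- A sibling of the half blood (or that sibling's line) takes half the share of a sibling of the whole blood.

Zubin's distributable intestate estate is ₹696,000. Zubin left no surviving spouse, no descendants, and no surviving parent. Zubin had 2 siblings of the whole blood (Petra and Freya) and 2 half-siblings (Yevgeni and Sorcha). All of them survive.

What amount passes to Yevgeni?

Yevgeni receives ₹116,000.

The entire ₹696,000 passes to the siblings and their issue.
Counting each half-blood sibling's line as half a unit, there are 3 units in ₹696,000, so one unit is ₹232,000. Whole-blood lines (Petra and Freya) take ₹232,000 each; half-blood lines (Yevgeni and Sorcha) take ₹116,000 each.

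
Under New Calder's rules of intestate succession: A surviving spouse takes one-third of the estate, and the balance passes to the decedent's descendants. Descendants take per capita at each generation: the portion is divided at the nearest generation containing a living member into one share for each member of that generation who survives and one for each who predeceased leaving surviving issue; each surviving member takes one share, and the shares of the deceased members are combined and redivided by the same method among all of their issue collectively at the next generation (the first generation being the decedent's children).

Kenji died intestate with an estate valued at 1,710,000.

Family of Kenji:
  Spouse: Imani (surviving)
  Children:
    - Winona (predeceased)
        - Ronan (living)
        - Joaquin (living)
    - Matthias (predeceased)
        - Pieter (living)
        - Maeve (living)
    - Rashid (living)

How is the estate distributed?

Imani: 570,000; Ronan: 190,000; Joaquin: 190,000; Pieter: 190,000; Maeve: 190,000; Rashid: 380,000

Imani takes one-third of 1,710,000 = 570,000. The remaining 1,140,000 passes to the descendants.
The descendants' portion (1,140,000) is divided at the children's generation into 3 shares of 380,000. Rashid takes 380,000. The 2 shares of the deceased (Winona and Matthias) are combined into a pool of 760,000.
That pool (760,000) is divided at the grandchildren's generation equally among Ronan, Joaquin, Pieter, and Maeve: 190,000 each.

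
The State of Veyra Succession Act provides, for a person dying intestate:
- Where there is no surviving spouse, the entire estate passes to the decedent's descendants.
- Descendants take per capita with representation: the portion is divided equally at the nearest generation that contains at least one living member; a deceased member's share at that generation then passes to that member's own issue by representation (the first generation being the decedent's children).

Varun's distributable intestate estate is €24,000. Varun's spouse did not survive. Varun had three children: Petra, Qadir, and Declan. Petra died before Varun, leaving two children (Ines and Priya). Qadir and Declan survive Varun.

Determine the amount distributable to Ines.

Ines receives €4,000.

The entire €24,000 passes to the descendants.
That amount (€24,000) is divided into 3 shares of €8,000: Qadir and Declan each take €8,000; Petra's €8,000 share passes to Petra's issue.
Petra's share (€8,000) is divided into 2 shares of €4,000: Ines and Priya each take €4,000.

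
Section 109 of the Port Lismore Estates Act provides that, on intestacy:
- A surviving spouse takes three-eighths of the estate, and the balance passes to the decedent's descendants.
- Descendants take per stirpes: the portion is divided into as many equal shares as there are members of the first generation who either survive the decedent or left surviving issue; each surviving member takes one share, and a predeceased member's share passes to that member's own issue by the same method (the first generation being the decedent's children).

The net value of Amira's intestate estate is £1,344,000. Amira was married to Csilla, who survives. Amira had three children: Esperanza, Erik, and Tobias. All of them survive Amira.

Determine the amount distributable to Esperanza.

Csilla takes three-eighths of £1,344,000 = £504,000. The remaining £840,000 passes to the descendants.
The descendants' portion (£840,000) is divided into 3 shares of £280,000: Esperanza, Erik, and Tobias each take £280,000.

Esperanza receives £280,000.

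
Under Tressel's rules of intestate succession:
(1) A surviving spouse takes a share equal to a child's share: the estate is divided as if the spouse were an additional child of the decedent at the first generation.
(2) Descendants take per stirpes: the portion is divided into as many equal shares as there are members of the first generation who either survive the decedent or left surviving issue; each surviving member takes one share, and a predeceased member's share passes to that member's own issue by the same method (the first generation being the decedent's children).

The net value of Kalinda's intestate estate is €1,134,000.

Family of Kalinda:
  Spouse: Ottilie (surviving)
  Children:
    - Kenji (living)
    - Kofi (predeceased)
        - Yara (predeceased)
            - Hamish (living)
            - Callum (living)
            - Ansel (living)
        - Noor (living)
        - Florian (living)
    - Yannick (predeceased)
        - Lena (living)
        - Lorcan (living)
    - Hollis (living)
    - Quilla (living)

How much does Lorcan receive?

Lorcan receives €94,500.

The spouse counts as an additional share at the children's level, so there are 6 primary shares of €189,000. Ottilie takes one such share (€189,000).
The children's combined portion (€945,000) is divided into 5 shares of €189,000: Kenji, Hollis, and Quilla each take €189,000; Kofi's €189,000 share passes to Kofi's issue; Yannick's €189,000 share passes to Yannick's issue.
Kofi's share (€189,000) is divided into 3 shares of €63,000: Noor and Florian each take €63,000; Yara's €63,000 share passes to Yara's issue.
Yara's share (€63,000) is divided into 3 shares of €21,000: Hamish, Callum, and Ansel each take €21,000.
Yannick's share (€189,000) is divided into 2 shares of €94,500: Lena and Lorcan each take €94,500.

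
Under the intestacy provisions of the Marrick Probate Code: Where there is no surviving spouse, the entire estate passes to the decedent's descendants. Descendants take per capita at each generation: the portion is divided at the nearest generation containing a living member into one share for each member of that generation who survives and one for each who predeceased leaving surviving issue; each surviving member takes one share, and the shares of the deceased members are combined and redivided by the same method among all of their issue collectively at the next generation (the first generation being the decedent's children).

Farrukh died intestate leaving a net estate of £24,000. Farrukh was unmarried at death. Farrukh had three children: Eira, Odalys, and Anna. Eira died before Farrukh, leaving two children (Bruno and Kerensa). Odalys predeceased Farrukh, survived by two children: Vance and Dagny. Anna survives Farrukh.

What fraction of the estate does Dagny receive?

The entire £24,000 passes to the descendants.
That amount (£24,000) is divided at the children's generation into 3 shares of £8,000. Anna takes £8,000. The 2 shares of the deceased (Eira and Odalys) are combined into a pool of £16,000.
That pool (£16,000) is divided at the grandchildren's generation equally among Bruno, Kerensa, Vance, and Dagny: £4,000 each.

Dagny receives 1/6 of the estate.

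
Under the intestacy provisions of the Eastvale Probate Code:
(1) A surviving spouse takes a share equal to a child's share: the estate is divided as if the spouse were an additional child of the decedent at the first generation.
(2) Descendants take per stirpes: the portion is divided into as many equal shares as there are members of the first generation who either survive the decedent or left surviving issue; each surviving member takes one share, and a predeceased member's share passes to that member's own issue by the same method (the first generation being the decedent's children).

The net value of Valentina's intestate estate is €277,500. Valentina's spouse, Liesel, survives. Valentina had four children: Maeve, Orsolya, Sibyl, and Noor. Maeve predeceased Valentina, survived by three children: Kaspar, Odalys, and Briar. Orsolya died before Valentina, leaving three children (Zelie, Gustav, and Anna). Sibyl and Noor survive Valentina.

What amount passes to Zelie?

Zelie receives €18,500.

The spouse counts as an additional share at the children's level, so there are 5 primary shares of €55,500. Liesel takes one such share (€55,500).
The children's combined portion (€222,000) is divided into 4 shares of €55,500: Sibyl and Noor each take €55,500; Maeve's €55,500 share passes to Maeve's issue; Orsolya's €55,500 share passes to Orsolya's issue.
Maeve's share (€55,500) is divided into 3 shares of €18,500: Kaspar, Odalys, and Briar each take €18,500.
Orsolya's share (€55,500) is divided into 3 shares of €18,500: Zelie, Gustav, and Anna each take €18,500.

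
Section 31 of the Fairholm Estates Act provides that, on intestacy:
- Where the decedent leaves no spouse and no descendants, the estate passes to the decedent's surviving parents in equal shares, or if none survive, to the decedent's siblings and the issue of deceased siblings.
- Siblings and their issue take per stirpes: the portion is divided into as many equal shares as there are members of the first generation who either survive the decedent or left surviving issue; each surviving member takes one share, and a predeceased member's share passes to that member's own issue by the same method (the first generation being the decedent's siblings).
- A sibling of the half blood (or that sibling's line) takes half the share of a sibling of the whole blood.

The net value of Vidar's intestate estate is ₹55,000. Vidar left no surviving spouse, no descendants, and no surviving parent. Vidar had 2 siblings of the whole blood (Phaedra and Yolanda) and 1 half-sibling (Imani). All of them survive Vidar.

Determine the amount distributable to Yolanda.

The entire ₹55,000 passes to the siblings and their issue.
Counting each half-blood sibling's line as half a unit, there are 5/2 units in ₹55,000, so one unit is ₹22,000. Whole-blood lines (Phaedra and Yolanda) take ₹22,000 each; half-blood lines (Imani) take ₹11,000 each.

Yolanda receives ₹22,000.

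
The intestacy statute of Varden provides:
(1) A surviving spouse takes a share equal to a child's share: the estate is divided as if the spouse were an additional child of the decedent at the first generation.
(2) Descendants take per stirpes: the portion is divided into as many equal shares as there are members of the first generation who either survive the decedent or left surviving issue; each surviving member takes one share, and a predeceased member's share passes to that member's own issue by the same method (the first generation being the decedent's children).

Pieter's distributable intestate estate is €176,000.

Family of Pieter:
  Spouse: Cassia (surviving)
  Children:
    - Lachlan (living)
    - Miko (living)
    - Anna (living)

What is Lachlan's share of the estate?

Lachlan receives €44,000.

The spouse counts as an additional share at the children's level, so there are 4 primary shares of €44,000. Cassia takes one such share (€44,000).
The children's combined portion (€132,000) is divided into 3 shares of €44,000: Lachlan, Miko, and Anna each take €44,000.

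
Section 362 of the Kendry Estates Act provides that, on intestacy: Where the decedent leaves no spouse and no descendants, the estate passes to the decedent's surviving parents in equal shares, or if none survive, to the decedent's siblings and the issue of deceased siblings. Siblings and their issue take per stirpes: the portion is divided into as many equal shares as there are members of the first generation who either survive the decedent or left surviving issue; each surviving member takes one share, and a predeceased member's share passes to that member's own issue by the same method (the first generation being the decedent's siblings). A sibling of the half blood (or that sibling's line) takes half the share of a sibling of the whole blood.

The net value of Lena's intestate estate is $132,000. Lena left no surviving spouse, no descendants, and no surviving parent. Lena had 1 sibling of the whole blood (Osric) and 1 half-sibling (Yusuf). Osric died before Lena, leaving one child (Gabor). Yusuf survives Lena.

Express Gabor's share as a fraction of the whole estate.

The entire $132,000 passes to the siblings and their issue.
Counting each half-blood sibling's line as half a unit, there are 3/2 units in $132,000, so one unit is $88,000. Whole-blood lines (Osric) take $88,000 each; half-blood lines (Yusuf) take $44,000 each.
Osric's share ($88,000) passes entirely to Gabor.

Gabor receives 2/3 of the estate.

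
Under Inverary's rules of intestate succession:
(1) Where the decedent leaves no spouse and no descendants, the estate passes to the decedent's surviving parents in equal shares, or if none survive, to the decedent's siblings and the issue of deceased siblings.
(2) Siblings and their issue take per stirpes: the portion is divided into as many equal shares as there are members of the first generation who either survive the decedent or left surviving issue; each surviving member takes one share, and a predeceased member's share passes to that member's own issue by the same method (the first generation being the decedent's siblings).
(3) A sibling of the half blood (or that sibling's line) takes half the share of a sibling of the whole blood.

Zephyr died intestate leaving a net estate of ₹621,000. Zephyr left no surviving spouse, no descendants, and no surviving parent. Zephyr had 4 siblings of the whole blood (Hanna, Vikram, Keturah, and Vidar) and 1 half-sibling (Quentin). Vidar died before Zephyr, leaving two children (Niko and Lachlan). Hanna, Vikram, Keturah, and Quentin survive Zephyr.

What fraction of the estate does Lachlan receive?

The entire ₹621,000 passes to the siblings and their issue.
Counting each half-blood sibling's line as half a unit, there are 9/2 units in ₹621,000, so one unit is ₹138,000. Whole-blood lines (Hanna, Vikram, Keturah, and Vidar) take ₹138,000 each; half-blood lines (Quentin) take ₹69,000 each.
Vidar's share (₹138,000) is divided into 2 shares of ₹69,000: Niko and Lachlan each take ₹69,000.

Lachlan receives 1/9 of the estate.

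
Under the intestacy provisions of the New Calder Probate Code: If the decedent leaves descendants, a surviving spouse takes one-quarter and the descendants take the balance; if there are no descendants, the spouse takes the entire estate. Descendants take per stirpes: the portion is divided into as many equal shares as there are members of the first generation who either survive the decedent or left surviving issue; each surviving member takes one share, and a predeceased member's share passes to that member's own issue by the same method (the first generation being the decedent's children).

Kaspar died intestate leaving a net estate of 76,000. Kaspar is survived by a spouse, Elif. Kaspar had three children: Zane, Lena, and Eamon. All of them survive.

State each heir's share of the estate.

Elif takes one-quarter of 76,000 = 19,000. The remaining 57,000 passes to the descendants.
The descendants' portion (57,000) is divided into 3 shares of 19,000: Zane, Lena, and Eamon each take 19,000.

Elif: 19,000; Zane: 19,000; Lena: 19,000; Eamon: 19,000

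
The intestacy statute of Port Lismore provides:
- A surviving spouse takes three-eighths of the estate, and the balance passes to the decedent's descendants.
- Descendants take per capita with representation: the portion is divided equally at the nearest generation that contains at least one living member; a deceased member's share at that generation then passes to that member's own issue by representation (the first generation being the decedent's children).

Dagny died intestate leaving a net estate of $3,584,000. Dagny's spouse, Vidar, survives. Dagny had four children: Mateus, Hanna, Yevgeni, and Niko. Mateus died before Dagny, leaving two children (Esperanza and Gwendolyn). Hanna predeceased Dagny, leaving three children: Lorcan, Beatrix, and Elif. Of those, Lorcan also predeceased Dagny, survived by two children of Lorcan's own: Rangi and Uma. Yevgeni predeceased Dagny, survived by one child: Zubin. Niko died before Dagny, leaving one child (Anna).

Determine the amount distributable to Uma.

Uma receives $160,000.

Vidar takes three-eighths of $3,584,000 = $1,344,000. The remaining $2,240,000 passes to the descendants.
No child survives, so the initial division is made at the grandchildren's generation.
The descendants' portion ($2,240,000) is divided into 7 shares of $320,000: Esperanza, Gwendolyn, Beatrix, Elif, Zubin, and Anna each take $320,000; Lorcan's $320,000 share passes to Lorcan's issue.
Lorcan's share ($320,000) is divided into 2 shares of $160,000: Rangi and Uma each take $160,000.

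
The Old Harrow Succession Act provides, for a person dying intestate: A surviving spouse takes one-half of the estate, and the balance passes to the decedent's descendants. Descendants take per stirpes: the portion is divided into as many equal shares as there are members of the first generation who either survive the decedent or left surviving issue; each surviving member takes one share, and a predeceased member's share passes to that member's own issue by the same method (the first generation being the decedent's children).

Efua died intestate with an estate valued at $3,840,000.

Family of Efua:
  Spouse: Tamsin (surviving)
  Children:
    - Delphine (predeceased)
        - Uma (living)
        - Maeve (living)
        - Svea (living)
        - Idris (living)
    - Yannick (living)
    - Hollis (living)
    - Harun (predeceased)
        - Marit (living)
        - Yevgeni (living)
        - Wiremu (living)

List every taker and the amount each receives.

Tamsin takes one-half of $3,840,000 = $1,920,000. The remaining $1,920,000 passes to the descendants.
The descendants' portion ($1,920,000) is divided into 4 shares of $480,000: Yannick and Hollis each take $480,000; Delphine's $480,000 share passes to Delphine's issue; Harun's $480,000 share passes to Harun's issue.
Delphine's share ($480,000) is divided into 4 shares of $120,000: Uma, Maeve, Svea, and Idris each take $120,000.
Harun's share ($480,000) is divided into 3 shares of $160,000: Marit, Yevgeni, and Wiremu each take $160,000.

Tamsin: $1,920,000; Uma: $120,000; Maeve: $120,000; Svea: $120,000; Idris: $120,000; Yannick: $480,000; Hollis: $480,000; Marit: $160,000; Yevgeni: $160,000; Wiremu: $160,000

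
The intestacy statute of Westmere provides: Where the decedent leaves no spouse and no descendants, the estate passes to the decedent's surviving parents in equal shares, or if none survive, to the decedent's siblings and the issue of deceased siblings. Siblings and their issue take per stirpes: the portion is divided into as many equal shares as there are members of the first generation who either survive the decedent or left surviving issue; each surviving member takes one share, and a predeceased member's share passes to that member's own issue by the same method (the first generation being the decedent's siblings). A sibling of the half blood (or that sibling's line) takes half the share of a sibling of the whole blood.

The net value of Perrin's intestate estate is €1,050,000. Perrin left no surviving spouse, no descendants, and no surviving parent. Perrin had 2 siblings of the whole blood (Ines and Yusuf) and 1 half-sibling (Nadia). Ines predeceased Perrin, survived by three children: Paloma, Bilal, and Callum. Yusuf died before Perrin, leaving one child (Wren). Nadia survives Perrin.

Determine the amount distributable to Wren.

Wren receives €420,000.

The entire €1,050,000 passes to the siblings and their issue.
Counting each half-blood sibling's line as half a unit, there are 5/2 units in €1,050,000, so one unit is €420,000. Whole-blood lines (Ines and Yusuf) take €420,000 each; half-blood lines (Nadia) take €210,000 each.
Ines's share (€420,000) is divided into 3 shares of €140,000: Paloma, Bilal, and Callum each take €140,000.
Yusuf's share (€420,000) passes entirely to Wren.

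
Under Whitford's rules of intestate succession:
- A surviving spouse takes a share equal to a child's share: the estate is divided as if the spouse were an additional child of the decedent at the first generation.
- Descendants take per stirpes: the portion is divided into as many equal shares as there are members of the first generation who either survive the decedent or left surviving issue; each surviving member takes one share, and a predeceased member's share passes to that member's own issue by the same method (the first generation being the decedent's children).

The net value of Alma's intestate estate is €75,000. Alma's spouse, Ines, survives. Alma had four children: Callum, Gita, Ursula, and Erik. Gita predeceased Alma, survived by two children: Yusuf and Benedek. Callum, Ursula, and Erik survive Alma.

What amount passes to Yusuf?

The spouse counts as an additional share at the children's level, so there are 5 primary shares of €15,000. Ines takes one such share (€15,000).
The children's combined portion (€60,000) is divided into 4 shares of €15,000: Callum, Ursula, and Erik each take €15,000; Gita's €15,000 share passes to Gita's issue.
Gita's share (€15,000) is divided into 2 shares of €7,500: Yusuf and Benedek each take €7,500.

Yusuf receives €7,500.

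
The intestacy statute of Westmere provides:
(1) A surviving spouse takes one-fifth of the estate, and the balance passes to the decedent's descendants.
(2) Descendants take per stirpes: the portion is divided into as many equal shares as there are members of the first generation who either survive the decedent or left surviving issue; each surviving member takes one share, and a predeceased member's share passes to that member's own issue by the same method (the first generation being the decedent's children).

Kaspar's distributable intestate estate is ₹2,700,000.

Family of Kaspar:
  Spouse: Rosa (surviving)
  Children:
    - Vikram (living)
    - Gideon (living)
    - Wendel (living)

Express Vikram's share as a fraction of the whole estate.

Vikram receives 4/15 of the estate.

Rosa takes one-fifth of ₹2,700,000 = ₹540,000. The remaining ₹2,160,000 passes to the descendants.
The descendants' portion (₹2,160,000) is divided into 3 shares of ₹720,000: Vikram, Gideon, and Wendel each take ₹720,000.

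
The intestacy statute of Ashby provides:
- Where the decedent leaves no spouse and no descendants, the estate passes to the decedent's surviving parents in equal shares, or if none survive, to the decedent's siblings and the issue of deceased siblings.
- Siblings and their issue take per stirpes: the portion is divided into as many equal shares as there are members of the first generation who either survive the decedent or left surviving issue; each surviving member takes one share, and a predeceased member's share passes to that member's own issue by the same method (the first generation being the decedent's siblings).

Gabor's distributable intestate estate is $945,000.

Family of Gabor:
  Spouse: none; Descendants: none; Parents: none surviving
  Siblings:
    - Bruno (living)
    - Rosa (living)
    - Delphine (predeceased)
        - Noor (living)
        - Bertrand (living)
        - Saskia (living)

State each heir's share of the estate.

Bruno: $315,000; Rosa: $315,000; Noor: $105,000; Bertrand: $105,000; Saskia: $105,000

The entire $945,000 passes to the siblings and their issue.
That amount ($945,000) is divided into 3 shares of $315,000: Bruno and Rosa each take $315,000; Delphine's $315,000 share passes to Delphine's issue.
Delphine's share ($315,000) is divided into 3 shares of $105,000: Noor, Bertrand, and Saskia each take $105,000.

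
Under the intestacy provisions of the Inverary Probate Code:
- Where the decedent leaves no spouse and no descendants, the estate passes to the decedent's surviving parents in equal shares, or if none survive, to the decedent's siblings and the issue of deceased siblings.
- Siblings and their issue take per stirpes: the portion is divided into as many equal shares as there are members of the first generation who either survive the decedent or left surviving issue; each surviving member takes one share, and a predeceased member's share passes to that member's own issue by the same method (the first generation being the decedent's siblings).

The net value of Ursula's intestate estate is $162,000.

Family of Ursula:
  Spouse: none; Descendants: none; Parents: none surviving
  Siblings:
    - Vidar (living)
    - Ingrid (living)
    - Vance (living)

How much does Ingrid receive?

Ingrid receives $54,000.

The entire $162,000 passes to the siblings and their issue.
That amount ($162,000) is divided into 3 shares of $54,000: Vidar, Ingrid, and Vance each take $54,000.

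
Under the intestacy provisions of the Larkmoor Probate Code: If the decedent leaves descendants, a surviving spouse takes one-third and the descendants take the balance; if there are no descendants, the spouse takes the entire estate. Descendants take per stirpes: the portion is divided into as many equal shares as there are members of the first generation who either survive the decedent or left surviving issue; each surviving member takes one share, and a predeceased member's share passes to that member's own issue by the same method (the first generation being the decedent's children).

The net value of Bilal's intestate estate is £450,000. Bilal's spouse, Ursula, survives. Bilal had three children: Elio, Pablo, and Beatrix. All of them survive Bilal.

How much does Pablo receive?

Pablo receives £100,000.

Ursula takes one-third of £450,000 = £150,000. The remaining £300,000 passes to the descendants.
The descendants' portion (£300,000) is divided into 3 shares of £100,000: Elio, Pablo, and Beatrix each take £100,000.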